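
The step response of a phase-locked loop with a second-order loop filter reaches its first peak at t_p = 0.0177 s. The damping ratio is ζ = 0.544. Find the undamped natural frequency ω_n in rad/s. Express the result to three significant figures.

ω_n ≈ 212 rad/s

Peak time t_p = π/ω_d, so ω_d = π/t_p = π/0.0177 = 177 rad/s.
ω_n = ω_d/√(1−ζ²) = 177/√0.704 = 212 rad/s.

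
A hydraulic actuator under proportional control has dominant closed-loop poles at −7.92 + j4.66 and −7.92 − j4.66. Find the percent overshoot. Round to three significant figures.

With σ = 7.92, ω_d = 4.66: ω_n = √(σ²+ω_d²) = 9.19 rad/s, ζ = σ/ω_n = 0.862.
%OS = 100·exp(−πζ/√(1−ζ²)) = 0.480%.

%OS ≈ 0.480%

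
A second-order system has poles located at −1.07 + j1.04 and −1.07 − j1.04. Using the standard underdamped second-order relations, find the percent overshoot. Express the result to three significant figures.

%OS ≈ 3.95%

With σ = 1.07, ω_d = 1.04: ω_n = √(σ²+ω_d²) = 1.49 rad/s, ζ = σ/ω_n = 0.717.
%OS = 100 e^{−πζ/√(1−ζ²)} with ζ = 0.717 gives 3.95%.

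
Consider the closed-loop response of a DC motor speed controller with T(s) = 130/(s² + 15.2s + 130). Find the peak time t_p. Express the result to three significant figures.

Matching coefficients with s² + 2ζω_n s + ω_n² gives ω_n² = 130 ⇒ ω_n = 11.4 rad/s, and ζ = 15.2/(2ω_n) = 0.667.
ω_d = 11.4·√(1 − 0.667²) = 8.50 rad/s. Then t_p = π/ω_d = 0.370 s.

t_p ≈ 0.370 s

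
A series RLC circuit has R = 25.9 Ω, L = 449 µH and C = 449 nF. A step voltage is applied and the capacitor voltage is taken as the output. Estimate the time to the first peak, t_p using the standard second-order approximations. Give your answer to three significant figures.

t_p ≈ 0.0000489 s

For a series RLC circuit (capacitor voltage as output), ω_n = 1/√(LC) = 1/√(449 µH · 449 nF) = 70400 rad/s.
ζ = (R/2)·√(C/L) = (25.9/2)·√(449 nF/449 µH) = 0.410.
The damped frequency ω_d = ω_n√(1−ζ²) = 64300 rad/s. t_p = π/ω_d = 0.0000489 s.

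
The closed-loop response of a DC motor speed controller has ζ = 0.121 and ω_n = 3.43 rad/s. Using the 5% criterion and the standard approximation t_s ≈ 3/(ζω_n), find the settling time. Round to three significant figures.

t_s ≈ 3/(ζω_n) = 3/(0.121 × 3.43) = 7.23 s.

t_s ≈ 7.23 s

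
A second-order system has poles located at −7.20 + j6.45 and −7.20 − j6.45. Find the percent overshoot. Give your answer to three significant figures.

With σ = 7.20, ω_d = 6.45: ω_n = √(σ²+ω_d²) = 9.67 rad/s, ζ = σ/ω_n = 0.745.
%OS = 100 e^{−πζ/√(1−ζ²)} with ζ = 0.745 gives 3.00%.

%OS ≈ 3.00%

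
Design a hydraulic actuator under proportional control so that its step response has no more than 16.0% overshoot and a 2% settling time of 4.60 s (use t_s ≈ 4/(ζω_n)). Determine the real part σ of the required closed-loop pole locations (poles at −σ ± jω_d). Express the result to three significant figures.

σ ≈ 0.870

The settling-time spec alone fixes σ = ζω_n = 4/t_s = 4/4.60 = 0.870.
(Overshoot then fixes ζ = 0.504 and hence ω_d = σ·√(1−ζ²)/ζ = 1.49 rad/s.)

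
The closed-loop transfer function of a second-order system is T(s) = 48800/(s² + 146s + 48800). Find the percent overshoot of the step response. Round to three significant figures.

%OS ≈ 33.3%

Comparing the denominator to s² + 2ζω_n s + ω_n²: ω_n = √48800 = 221 rad/s, and 2ζω_n = 146 so ζ = 146/(2·221) = 0.330.
%OS = 100 e^{−πζ/√(1−ζ²)} with ζ = 0.330 gives 33.3%.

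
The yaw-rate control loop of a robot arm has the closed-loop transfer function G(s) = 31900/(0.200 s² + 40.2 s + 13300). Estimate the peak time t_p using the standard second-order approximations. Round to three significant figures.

Dividing through by 0.200: denominator becomes s² + 201.0 s + 66500.
So ω_n = √66500 = 258 rad/s and ζ = 201.0/(2·258) = 0.390.
The damped frequency ω_d = ω_n√(1−ζ²) = 237 rad/s. t_p = π/ω_d = 0.0132 s.

t_p ≈ 0.0132 s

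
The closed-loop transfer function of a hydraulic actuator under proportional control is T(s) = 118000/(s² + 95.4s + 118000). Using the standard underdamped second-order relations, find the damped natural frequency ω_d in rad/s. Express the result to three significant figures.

Comparing the denominator to s² + 2ζω_n s + ω_n²: ω_n = √118000 = 344 rad/s, and 2ζω_n = 95.4 so ζ = 95.4/(2·344) = 0.139.
ω_d = 344·√(1 − 0.139²) = 340 rad/s.

ω_d ≈ 340 rad/s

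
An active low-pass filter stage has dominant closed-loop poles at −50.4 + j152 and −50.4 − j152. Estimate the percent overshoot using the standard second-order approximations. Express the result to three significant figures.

%OS ≈ 35.3%

|pole| = ω_n = √(50.4² + 152²) = 160 rad/s; ζ = cos θ = σ/ω_n = 0.315.
%OS = 100 e^{−πζ/√(1−ζ²)} with ζ = 0.315 gives 35.3%.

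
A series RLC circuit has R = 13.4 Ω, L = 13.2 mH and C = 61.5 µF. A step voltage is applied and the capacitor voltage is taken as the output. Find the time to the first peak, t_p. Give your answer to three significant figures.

t_p ≈ 0.00318 s

For a series RLC circuit (capacitor voltage as output), ω_n = 1/√(LC) = 1/√(13.2 mH · 61.5 µF) = 1110 rad/s.
ζ = (R/2)·√(C/L) = (13.4/2)·√(61.5 µF/13.2 mH) = 0.457.
ω_d = ω_n√(1−ζ²) = 987 rad/s. t_p = π/ω_d = 0.00318 s.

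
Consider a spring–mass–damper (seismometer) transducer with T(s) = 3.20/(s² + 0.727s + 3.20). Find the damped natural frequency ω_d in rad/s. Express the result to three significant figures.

ω_n = √3.20 = 1.79 rad/s; ζ = 0.727/(2·1.79) = 0.203.
ω_d = ω_n√(1−ζ²) = 1.75 rad/s.

ω_d ≈ 1.75 rad/s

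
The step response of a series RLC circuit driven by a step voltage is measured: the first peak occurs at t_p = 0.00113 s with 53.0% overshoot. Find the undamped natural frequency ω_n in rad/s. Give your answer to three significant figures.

ζ from %OS: ζ = |ln 0.530|/√(π²+ln²0.530) = 0.198.
From t_p = π/ω_d, ω_d = π/0.00113 = 2780 rad/s, so ω_n = ω_d/√(1−ζ²) = 2840 rad/s.

ω_n ≈ 2840 rad/s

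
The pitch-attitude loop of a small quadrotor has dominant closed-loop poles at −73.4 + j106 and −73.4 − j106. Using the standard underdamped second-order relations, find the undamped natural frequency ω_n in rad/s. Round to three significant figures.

ω_n ≈ 129 rad/s

|pole| = ω_n = √(73.4² + 106²) = 129 rad/s; ζ = cos θ = σ/ω_n = 0.569.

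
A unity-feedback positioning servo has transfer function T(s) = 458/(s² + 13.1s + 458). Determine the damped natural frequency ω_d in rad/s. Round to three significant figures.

ω_n = √458 = 21.4 rad/s; ζ = 13.1/(2·21.4) = 0.306.
ω_d = 21.4·√(1 − 0.306²) = 20.4 rad/s.

ω_d ≈ 20.4 rad/s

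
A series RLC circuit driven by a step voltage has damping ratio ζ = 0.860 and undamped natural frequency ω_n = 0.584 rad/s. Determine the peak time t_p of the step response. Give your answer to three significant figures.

The damped frequency is ω_d = ω_n√(1−ζ²) = 0.584·√(1−0.740) = 0.298 rad/s.
Peak time t_p = π/ω_d = π/0.298 = 10.5 s.

t_p ≈ 10.5 s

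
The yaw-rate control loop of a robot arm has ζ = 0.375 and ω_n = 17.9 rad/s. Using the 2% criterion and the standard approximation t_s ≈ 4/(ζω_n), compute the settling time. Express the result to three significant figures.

t_s ≈ 4/(ζω_n) = 4/(0.375 × 17.9) = 0.596 s.

t_s ≈ 0.596 s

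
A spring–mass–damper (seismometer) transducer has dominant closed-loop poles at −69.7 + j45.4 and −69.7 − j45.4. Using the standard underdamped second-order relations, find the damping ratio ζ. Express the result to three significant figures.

The poles are at −σ ± jω_d with σ = 69.7 and ω_d = 45.4, so ω_n = √(σ²+ω_d²) = 83.2 rad/s and ζ = σ/ω_n = 0.838.

ζ ≈ 0.838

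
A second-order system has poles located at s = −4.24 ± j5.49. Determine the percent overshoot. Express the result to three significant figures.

%OS ≈ 8.84%

The poles are at −σ ± jω_d with σ = 4.24 and ω_d = 5.49, so ω_n = √(σ²+ω_d²) = 6.94 rad/s and ζ = σ/ω_n = 0.611.
Overshoot: exp(−π·0.611/√(1−0.611²)) = 0.0884, i.e. 8.84%.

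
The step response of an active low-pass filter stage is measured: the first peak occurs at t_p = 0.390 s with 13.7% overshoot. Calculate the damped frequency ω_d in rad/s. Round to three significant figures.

t_p = π/ω_d, so ω_d = π/0.390 = 8.06 rad/s.

ω_d ≈ 8.06 rad/s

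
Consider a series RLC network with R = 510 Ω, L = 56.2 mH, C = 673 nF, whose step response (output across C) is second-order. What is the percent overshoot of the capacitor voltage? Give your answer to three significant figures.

%OS ≈ 0.276%

For a series RLC circuit (capacitor voltage as output), ω_n = 1/√(LC) = 1/√(56.2 mH · 673 nF) = 5140 rad/s.
ζ = (R/2)·√(C/L) = (510/2)·√(673 nF/56.2 mH) = 0.882.
Overshoot: exp(−π·0.882/√(1−0.882²)) = 0.00276, i.e. 0.276%.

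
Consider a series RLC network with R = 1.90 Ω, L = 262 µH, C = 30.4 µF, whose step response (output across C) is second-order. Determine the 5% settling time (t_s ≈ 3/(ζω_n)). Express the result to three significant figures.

For a series RLC circuit (capacitor voltage as output), ω_n = 1/√(LC) = 1/√(262 µH · 30.4 µF) = 11200 rad/s.
ζ = (R/2)·√(C/L) = (1.90/2)·√(30.4 µF/262 µH) = 0.324.
t_s ≈ 3/(ζω_n) = 0.000827 s.

t_s ≈ 0.000827 s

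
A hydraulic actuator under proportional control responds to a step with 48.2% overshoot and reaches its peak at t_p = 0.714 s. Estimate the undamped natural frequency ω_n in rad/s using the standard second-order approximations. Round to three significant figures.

From the overshoot, ζ = −ln(OS)/√(π²+ln²(OS)) = 0.226.
t_p = π/ω_d ⇒ ω_d = 4.40 rad/s; then ω_n = ω_d/√(1−ζ²) = 4.52 rad/s.

ω_n ≈ 4.52 rad/s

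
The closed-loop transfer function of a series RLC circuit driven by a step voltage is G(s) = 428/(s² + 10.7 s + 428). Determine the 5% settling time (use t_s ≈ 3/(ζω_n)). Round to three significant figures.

t_s ≈ 0.561 s

Matching coefficients with s² + 2ζω_n s + ω_n² gives ω_n² = 428 ⇒ ω_n = 20.7 rad/s, and ζ = 10.7/(2ω_n) = 0.259.
t_s ≈ 3/(ζω_n) = 3/(0.259·20.7) = 0.561 s.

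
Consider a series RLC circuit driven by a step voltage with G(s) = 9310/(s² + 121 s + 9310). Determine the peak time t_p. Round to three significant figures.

t_p ≈ 0.0418 s

ω_n = √9310 = 96.5 rad/s; ζ = 121/(2·96.5) = 0.627.
ω_d = 96.5·√(1 − 0.627²) = 75.2 rad/s. Then t_p = π/ω_d = 0.0418 s.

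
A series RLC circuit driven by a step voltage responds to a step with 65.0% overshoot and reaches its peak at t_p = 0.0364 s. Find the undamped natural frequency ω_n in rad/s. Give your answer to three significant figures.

ω_n ≈ 87.1 rad/s

From the overshoot, ζ = −ln(OS)/√(π²+ln²(OS)) = 0.136.
t_p = π/ω_d ⇒ ω_d = 86.3 rad/s; then ω_n = ω_d/√(1−ζ²) = 87.1 rad/s.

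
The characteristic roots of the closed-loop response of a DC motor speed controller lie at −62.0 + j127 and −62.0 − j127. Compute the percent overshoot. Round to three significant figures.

The poles are at −σ ± jω_d with σ = 62.0 and ω_d = 127, so ω_n = √(σ²+ω_d²) = 141 rad/s and ζ = σ/ω_n = 0.439.
%OS = 100 e^{−πζ/√(1−ζ²)} with ζ = 0.439 gives 21.6%.

%OS ≈ 21.6%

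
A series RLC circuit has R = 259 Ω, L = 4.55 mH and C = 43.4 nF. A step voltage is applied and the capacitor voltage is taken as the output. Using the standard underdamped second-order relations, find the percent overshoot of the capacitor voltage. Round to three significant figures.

%OS ≈ 25.4%

For a series RLC circuit (capacitor voltage as output), ω_n = 1/√(LC) = 1/√(4.55 mH · 43.4 nF) = 71200 rad/s.
ζ = (R/2)·√(C/L) = (259/2)·√(43.4 nF/4.55 mH) = 0.400.
%OS = 100·exp(−πζ/√(1−ζ²)) = 25.4%.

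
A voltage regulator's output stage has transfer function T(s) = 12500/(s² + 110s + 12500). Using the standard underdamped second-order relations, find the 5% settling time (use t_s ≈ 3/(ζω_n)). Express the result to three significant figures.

t_s ≈ 0.0545 s

Comparing the denominator to s² + 2ζω_n s + ω_n²: ω_n = √12500 = 112 rad/s, and 2ζω_n = 110 so ζ = 110/(2·112) = 0.492.
t_s ≈ 3/(ζω_n) = 3/(0.492·112) = 0.0545 s.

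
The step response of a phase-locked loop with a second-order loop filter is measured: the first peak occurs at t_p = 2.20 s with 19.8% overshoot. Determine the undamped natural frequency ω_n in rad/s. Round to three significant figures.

ω_n ≈ 1.61 rad/s

From the overshoot, ζ = −ln(OS)/√(π²+ln²(OS)) = 0.458.
From t_p = π/ω_d, ω_d = π/2.20 = 1.43 rad/s, so ω_n = ω_d/√(1−ζ²) = 1.61 rad/s.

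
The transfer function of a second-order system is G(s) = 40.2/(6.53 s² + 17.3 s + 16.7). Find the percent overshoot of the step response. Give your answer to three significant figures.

Dividing through by 6.53: denominator becomes s² + 2.649 s + 2.557.
So ω_n = √2.557 = 1.60 rad/s and ζ = 2.649/(2·1.60) = 0.828.
%OS = 100 e^{−πζ/√(1−ζ²)} with ζ = 0.828 gives 0.961%.

%OS ≈ 0.961%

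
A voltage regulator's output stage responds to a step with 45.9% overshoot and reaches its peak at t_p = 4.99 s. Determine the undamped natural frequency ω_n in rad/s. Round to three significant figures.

From the overshoot, ζ = −ln(OS)/√(π²+ln²(OS)) = 0.241.
From t_p = π/ω_d, ω_d = π/4.99 = 0.630 rad/s, so ω_n = ω_d/√(1−ζ²) = 0.649 rad/s.

ω_n ≈ 0.649 rad/s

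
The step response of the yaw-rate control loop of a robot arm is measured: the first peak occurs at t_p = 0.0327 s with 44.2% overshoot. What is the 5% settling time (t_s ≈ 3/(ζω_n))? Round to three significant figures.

The overshoot fixes ζ = −ln(OS)/√(π²+ln²(OS)) = 0.252.
From t_p = π/ω_d, ω_d = π/0.0327 = 96.1 rad/s, so ω_n = ω_d/√(1−ζ²) = 99.3 rad/s.
t_s ≈ 3/(ζω_n) = 3/(0.252·99.3) = 0.120 s.

t_s ≈ 0.120 s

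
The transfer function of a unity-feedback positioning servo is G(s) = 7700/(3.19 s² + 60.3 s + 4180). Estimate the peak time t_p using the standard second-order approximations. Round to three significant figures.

Dividing through by 3.19: denominator becomes s² + 18.90 s + 1310.
So ω_n = √1310 = 36.2 rad/s and ζ = 18.90/(2·36.2) = 0.261.
ω_d = ω_n√(1−ζ²) = 34.9 rad/s. t_p = π/ω_d = 0.0899 s.

t_p ≈ 0.0899 s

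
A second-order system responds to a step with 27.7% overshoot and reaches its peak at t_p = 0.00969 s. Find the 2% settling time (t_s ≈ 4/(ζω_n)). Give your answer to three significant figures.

From the overshoot, ζ = −ln(OS)/√(π²+ln²(OS)) = 0.378.
From t_p = π/ω_d, ω_d = π/0.00969 = 324 rad/s, so ω_n = ω_d/√(1−ζ²) = 350 rad/s.
t_s ≈ 4/(ζω_n) = 4/(0.378·350) = 0.0302 s.

t_s ≈ 0.0302 s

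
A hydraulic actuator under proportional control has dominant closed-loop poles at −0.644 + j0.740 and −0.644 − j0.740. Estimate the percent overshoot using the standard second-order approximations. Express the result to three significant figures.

%OS ≈ 6.50%

With σ = 0.644, ω_d = 0.740: ω_n = √(σ²+ω_d²) = 0.981 rad/s, ζ = σ/ω_n = 0.656.
Overshoot: exp(−π·0.656/√(1−0.656²)) = 0.0650, i.e. 6.50%.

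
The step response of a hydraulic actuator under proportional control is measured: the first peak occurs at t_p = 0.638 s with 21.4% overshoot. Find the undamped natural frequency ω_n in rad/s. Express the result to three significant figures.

ω_n ≈ 5.49 rad/s

ζ from %OS: ζ = |ln 0.214|/√(π²+ln²0.214) = 0.441.
From t_p = π/ω_d, ω_d = π/0.638 = 4.92 rad/s, so ω_n = ω_d/√(1−ζ²) = 5.49 rad/s.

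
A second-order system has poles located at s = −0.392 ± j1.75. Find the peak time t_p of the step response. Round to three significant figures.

t_p ≈ 1.80 s

t_p = π/ω_d with ω_d = 1.75 (the imaginary part), so t_p = 1.80 s.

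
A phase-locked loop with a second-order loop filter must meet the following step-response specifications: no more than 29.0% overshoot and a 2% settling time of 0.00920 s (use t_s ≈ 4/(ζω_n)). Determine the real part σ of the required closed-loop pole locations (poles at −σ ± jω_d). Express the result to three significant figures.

σ ≈ 435

The settling-time spec alone fixes σ = ζω_n = 4/t_s = 4/0.00920 = 435.
(Overshoot then fixes ζ = 0.367 and hence ω_d = σ·√(1−ζ²)/ζ = 1100 rad/s.)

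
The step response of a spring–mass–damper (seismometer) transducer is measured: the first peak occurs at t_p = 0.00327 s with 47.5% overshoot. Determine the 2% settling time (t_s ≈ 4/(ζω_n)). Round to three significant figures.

ζ from %OS: ζ = |ln 0.475|/√(π²+ln²0.475) = 0.231.
From t_p = π/ω_d, ω_d = π/0.00327 = 961 rad/s, so ω_n = ω_d/√(1−ζ²) = 987 rad/s.
t_s ≈ 4/(ζω_n) = 4/(0.231·987) = 0.0176 s.

t_s ≈ 0.0176 s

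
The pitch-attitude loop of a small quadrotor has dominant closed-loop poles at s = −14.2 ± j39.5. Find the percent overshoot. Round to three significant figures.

With σ = 14.2, ω_d = 39.5: ω_n = √(σ²+ω_d²) = 42.0 rad/s, ζ = σ/ω_n = 0.338.
%OS = 100·exp(−πζ/√(1−ζ²)) = 32.3%.

%OS ≈ 32.3%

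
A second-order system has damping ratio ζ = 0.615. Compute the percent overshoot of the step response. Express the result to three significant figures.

For an underdamped second-order system, %OS = 100·exp(−πζ/√(1−ζ²)).
πζ/√(1−ζ²) = π·0.615/√(1−0.378) = 2.450, so %OS = 100·e^(−2.450) = 8.63%.

%OS ≈ 8.63%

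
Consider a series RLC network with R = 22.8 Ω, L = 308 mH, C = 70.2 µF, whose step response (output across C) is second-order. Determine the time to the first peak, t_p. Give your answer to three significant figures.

t_p ≈ 0.0148 s

For a series RLC circuit (capacitor voltage as output), ω_n = 1/√(LC) = 1/√(308 mH · 70.2 µF) = 215 rad/s.
ζ = (R/2)·√(C/L) = (22.8/2)·√(70.2 µF/308 mH) = 0.172.
ω_d = 215·√(1 − 0.172²) = 212 rad/s. t_p = π/ω_d = 0.0148 s.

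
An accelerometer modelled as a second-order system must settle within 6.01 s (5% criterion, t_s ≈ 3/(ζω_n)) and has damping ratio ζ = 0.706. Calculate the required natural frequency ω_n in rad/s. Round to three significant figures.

ω_n ≈ 0.707 rad/s

Rearranging t_s ≈ 3/(ζω_n) gives ω_n = 3/(ζ·t_s) = 3/(0.706 × 6.01) = 0.707 rad/s.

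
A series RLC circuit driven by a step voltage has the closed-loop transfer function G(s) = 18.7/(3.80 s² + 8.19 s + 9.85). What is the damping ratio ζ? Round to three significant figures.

Dividing through by 3.80: denominator becomes s² + 2.155 s + 2.592.
So ω_n = √2.592 = 1.61 rad/s and ζ = 2.155/(2·1.61) = 0.669.

ζ ≈ 0.669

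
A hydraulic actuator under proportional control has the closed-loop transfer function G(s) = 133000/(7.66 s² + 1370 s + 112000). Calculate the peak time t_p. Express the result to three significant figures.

t_p ≈ 0.0386 s

Dividing through by 7.66: denominator becomes s² + 178.9 s + 14620.
So ω_n = √14620 = 121 rad/s and ζ = 178.9/(2·121) = 0.740.
ω_d = 121·√(1 − 0.740²) = 81.4 rad/s. t_p = π/ω_d = 0.0386 s.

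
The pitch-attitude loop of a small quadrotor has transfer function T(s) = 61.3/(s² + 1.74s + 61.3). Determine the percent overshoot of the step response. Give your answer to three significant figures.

ω_n = √61.3 = 7.83 rad/s; ζ = 1.74/(2·7.83) = 0.111.
Overshoot: exp(−π·0.111/√(1−0.111²)) = 0.704, i.e. 70.4%.

%OS ≈ 70.4%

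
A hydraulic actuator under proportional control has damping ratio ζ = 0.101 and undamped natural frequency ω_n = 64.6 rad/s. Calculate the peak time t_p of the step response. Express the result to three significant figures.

The damped frequency is ω_d = ω_n√(1−ζ²) = 64.6·√(1−0.0102) = 64.3 rad/s.
Peak time t_p = π/ω_d = π/64.3 = 0.0489 s.

t_p ≈ 0.0489 s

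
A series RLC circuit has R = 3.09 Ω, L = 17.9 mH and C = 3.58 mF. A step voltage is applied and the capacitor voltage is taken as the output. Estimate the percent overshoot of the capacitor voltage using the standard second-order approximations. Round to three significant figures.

For a series RLC circuit (capacitor voltage as output), ω_n = 1/√(LC) = 1/√(17.9 mH · 3.58 mF) = 125 rad/s.
ζ = (R/2)·√(C/L) = (3.09/2)·√(3.58 mF/17.9 mH) = 0.691.
Overshoot: exp(−π·0.691/√(1−0.691²)) = 0.0497, i.e. 4.97%.

%OS ≈ 4.97%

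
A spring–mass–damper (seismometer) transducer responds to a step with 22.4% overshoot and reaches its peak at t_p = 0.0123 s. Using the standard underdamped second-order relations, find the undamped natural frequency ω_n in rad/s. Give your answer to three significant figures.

ω_n ≈ 283 rad/s

The overshoot fixes ζ = −ln(OS)/√(π²+ln²(OS)) = 0.430.
t_p = π/ω_d ⇒ ω_d = 255 rad/s; then ω_n = ω_d/√(1−ζ²) = 283 rad/s.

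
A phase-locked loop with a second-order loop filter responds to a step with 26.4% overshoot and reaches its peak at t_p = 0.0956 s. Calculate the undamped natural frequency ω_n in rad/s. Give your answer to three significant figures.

ω_n ≈ 35.7 rad/s

ζ from %OS: ζ = |ln 0.264|/√(π²+ln²0.264) = 0.390.
From t_p = π/ω_d, ω_d = π/0.0956 = 32.9 rad/s, so ω_n = ω_d/√(1−ζ²) = 35.7 rad/s.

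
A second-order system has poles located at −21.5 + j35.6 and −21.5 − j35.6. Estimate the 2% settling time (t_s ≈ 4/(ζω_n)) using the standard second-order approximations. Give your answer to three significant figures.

For poles at −σ ± jω_d, ζω_n = σ = 21.5, so t_s ≈ 4/σ = 0.186 s.

t_s ≈ 0.186 s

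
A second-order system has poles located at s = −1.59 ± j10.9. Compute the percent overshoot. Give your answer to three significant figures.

%OS ≈ 63.2%

|pole| = ω_n = √(1.59² + 10.9²) = 11.0 rad/s; ζ = cos θ = σ/ω_n = 0.144.
Overshoot: exp(−π·0.144/√(1−0.144²)) = 0.632, i.e. 63.2%.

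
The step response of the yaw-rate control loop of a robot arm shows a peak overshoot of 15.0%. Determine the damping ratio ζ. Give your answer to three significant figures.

ζ ≈ 0.517

Inverting the overshoot relation: ζ = |ln 0.150|/√(π² + ln²0.150) = 0.517.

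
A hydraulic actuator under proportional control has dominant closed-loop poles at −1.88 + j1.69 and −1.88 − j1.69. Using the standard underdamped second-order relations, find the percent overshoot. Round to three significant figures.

%OS ≈ 3.04%

With σ = 1.88, ω_d = 1.69: ω_n = √(σ²+ω_d²) = 2.53 rad/s, ζ = σ/ω_n = 0.744.
%OS = 100 e^{−πζ/√(1−ζ²)} with ζ = 0.744 gives 3.04%.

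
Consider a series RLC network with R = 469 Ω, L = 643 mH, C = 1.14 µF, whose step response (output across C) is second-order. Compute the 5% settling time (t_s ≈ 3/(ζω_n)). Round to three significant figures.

t_s ≈ 0.00823 s

For a series RLC circuit (capacitor voltage as output), ω_n = 1/√(LC) = 1/√(643 mH · 1.14 µF) = 1170 rad/s.
ζ = (R/2)·√(C/L) = (469/2)·√(1.14 µF/643 mH) = 0.312.
t_s ≈ 3/(ζω_n) = 0.00823 s.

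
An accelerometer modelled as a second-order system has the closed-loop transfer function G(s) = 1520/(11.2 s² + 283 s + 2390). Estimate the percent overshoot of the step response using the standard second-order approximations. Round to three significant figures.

%OS ≈ 0.446%

Dividing through by 11.2: denominator becomes s² + 25.27 s + 213.4.
So ω_n = √213.4 = 14.6 rad/s and ζ = 25.27/(2·14.6) = 0.865.
%OS = 100·exp(−πζ/√(1−ζ²)) = 0.446%.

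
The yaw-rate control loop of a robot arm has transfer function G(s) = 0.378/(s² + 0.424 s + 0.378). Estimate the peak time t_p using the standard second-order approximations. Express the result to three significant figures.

t_p ≈ 5.44 s

Matching coefficients with s² + 2ζω_n s + ω_n² gives ω_n² = 0.378 ⇒ ω_n = 0.615 rad/s, and ζ = 0.424/(2ω_n) = 0.345.
The damped frequency ω_d = ω_n√(1−ζ²) = 0.577 rad/s. Then t_p = π/ω_d = 5.44 s.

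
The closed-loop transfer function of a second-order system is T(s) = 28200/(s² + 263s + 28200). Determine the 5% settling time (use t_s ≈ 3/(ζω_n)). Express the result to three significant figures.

t_s ≈ 0.0228 s

ω_n = √28200 = 168 rad/s; ζ = 263/(2·168) = 0.783.
t_s ≈ 3/(ζω_n) = 3/(0.783·168) = 0.0228 s.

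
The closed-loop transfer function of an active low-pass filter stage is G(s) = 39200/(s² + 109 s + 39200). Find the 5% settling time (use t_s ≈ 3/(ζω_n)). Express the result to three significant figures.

Matching coefficients with s² + 2ζω_n s + ω_n² gives ω_n² = 39200 ⇒ ω_n = 198 rad/s, and ζ = 109/(2ω_n) = 0.275.
t_s ≈ 3/(ζω_n) = 3/(0.275·198) = 0.0550 s.

t_s ≈ 0.0550 s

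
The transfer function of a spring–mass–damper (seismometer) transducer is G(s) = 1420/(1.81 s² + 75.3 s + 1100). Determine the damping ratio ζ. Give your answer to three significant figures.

ζ ≈ 0.844

Dividing through by 1.81: denominator becomes s² + 41.60 s + 607.7.
So ω_n = √607.7 = 24.7 rad/s and ζ = 41.60/(2·24.7) = 0.844.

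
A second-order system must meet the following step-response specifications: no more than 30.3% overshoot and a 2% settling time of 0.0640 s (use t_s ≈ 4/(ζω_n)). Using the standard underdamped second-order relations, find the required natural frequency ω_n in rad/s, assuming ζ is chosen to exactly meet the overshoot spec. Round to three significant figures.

Inverting the overshoot relation: ζ = |ln 0.303|/√(π² + ln²0.303) = 0.355.
From t_s ≈ 4/(ζω_n): ω_n = 4/(ζ·t_s) = 4/(0.355·0.0640) = 176 rad/s.

ω_n ≈ 176 rad/s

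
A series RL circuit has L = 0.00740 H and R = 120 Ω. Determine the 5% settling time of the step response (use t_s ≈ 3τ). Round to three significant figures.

t_s ≈ 0.000185 s

τ = L/R = 0.00740/120 = 0.0000617 s.
t_s ≈ 3τ = 0.000185 s.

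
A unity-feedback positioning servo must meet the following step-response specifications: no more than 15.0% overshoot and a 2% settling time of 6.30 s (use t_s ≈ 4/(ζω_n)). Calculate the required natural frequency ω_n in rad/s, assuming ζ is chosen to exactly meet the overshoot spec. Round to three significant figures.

Inverting the overshoot relation: ζ = |ln 0.150|/√(π² + ln²0.150) = 0.517.
From t_s ≈ 4/(ζω_n): ω_n = 4/(ζ·t_s) = 4/(0.517·6.30) = 1.23 rad/s.

ω_n ≈ 1.23 rad/s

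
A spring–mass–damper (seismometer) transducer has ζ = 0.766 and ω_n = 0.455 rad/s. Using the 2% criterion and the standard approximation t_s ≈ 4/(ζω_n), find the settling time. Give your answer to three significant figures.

t_s ≈ 11.5 s

t_s ≈ 4/(ζω_n) = 4/(0.766 × 0.455) = 11.5 s.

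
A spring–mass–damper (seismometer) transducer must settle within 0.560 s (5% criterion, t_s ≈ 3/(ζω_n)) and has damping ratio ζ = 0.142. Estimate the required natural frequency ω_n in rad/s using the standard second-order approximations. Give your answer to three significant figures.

Rearranging t_s ≈ 3/(ζω_n) gives ω_n = 3/(ζ·t_s) = 3/(0.142 × 0.560) = 37.7 rad/s.

ω_n ≈ 37.7 rad/s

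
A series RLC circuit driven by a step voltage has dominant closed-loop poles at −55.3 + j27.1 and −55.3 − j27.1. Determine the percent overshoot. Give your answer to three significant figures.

%OS ≈ 0.164%

With σ = 55.3, ω_d = 27.1: ω_n = √(σ²+ω_d²) = 61.6 rad/s, ζ = σ/ω_n = 0.898.
%OS = 100·exp(−πζ/√(1−ζ²)) = 0.164%.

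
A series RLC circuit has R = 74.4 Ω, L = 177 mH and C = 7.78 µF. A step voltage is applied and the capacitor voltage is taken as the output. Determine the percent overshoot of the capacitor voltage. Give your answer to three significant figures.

%OS ≈ 45.0%

For a series RLC circuit (capacitor voltage as output), ω_n = 1/√(LC) = 1/√(177 mH · 7.78 µF) = 852 rad/s.
ζ = (R/2)·√(C/L) = (74.4/2)·√(7.78 µF/177 mH) = 0.247.
Overshoot: exp(−π·0.247/√(1−0.247²)) = 0.450, i.e. 45.0%.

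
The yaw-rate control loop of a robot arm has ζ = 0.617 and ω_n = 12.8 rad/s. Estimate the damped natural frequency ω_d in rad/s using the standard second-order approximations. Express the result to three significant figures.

ω_d ≈ 10.1 rad/s

ω_d = ω_n√(1−ζ²) = 12.8·√0.619 = 10.1 rad/s.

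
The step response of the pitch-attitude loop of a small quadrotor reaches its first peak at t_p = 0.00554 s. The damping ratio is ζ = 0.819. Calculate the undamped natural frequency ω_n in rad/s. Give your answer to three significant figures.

Peak time t_p = π/ω_d, so ω_d = π/t_p = π/0.00554 = 567 rad/s.
ω_n = ω_d/√(1−ζ²) = 567/√0.329 = 988 rad/s.

ω_n ≈ 988 rad/s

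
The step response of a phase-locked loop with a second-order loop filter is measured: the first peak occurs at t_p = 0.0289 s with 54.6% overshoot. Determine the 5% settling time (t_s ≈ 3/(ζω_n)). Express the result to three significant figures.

ζ from %OS: ζ = |ln 0.546|/√(π²+ln²0.546) = 0.189.
t_p = π/ω_d ⇒ ω_d = 109 rad/s; then ω_n = ω_d/√(1−ζ²) = 111 rad/s.
t_s ≈ 3/(ζω_n) = 3/(0.189·111) = 0.143 s.

t_s ≈ 0.143 s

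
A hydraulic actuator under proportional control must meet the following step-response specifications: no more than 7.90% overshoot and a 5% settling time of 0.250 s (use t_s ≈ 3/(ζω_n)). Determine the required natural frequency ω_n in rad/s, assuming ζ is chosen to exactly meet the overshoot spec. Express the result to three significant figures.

ω_n ≈ 19.1 rad/s

Inverting the overshoot relation: ζ = |ln 0.0790|/√(π² + ln²0.0790) = 0.628.
From t_s ≈ 3/(ζω_n): ω_n = 3/(ζ·t_s) = 3/(0.628·0.250) = 19.1 rad/s.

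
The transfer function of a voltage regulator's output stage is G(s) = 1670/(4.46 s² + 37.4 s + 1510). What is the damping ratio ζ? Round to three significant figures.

Dividing through by 4.46: denominator becomes s² + 8.386 s + 338.6.
So ω_n = √338.6 = 18.4 rad/s and ζ = 8.386/(2·18.4) = 0.228.

ζ ≈ 0.228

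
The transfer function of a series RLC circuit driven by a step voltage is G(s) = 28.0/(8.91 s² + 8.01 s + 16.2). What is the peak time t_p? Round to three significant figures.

Dividing through by 8.91: denominator becomes s² + 0.8990 s + 1.818.
So ω_n = √1.818 = 1.35 rad/s and ζ = 0.8990/(2·1.35) = 0.333.
ω_d = ω_n√(1−ζ²) = 1.27 rad/s. t_p = π/ω_d = 2.47 s.

t_p ≈ 2.47 s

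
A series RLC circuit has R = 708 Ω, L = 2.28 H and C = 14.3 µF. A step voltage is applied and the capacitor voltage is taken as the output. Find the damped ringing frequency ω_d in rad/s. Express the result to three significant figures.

For a series RLC circuit (capacitor voltage as output), ω_n = 1/√(LC) = 1/√(2.28 H · 14.3 µF) = 175 rad/s.
ζ = (R/2)·√(C/L) = (708/2)·√(14.3 µF/2.28 H) = 0.887.
The damped frequency ω_d = ω_n√(1−ζ²) = 81.0 rad/s.

ω_d ≈ 81.0 rad/s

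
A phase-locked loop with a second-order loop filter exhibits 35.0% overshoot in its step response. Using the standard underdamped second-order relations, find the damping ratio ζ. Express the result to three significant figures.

ζ ≈ 0.317

From %OS = 100·exp(−πζ/√(1−ζ²)), invert to get ζ = −ln(OS)/√(π² + ln²(OS)) with OS = 0.350.
−ln 0.350 = 1.050, so ζ = 1.050/√(π² + 1.102) = 0.317.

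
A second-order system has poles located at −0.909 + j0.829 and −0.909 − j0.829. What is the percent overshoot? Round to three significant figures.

%OS ≈ 3.19%

With σ = 0.909, ω_d = 0.829: ω_n = √(σ²+ω_d²) = 1.23 rad/s, ζ = σ/ω_n = 0.739.
%OS = 100·exp(−πζ/√(1−ζ²)) = 3.19%.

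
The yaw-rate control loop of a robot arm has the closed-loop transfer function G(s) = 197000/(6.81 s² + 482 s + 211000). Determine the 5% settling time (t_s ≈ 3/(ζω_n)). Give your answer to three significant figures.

Dividing through by 6.81: denominator becomes s² + 70.78 s + 30980.
So ω_n = √30980 = 176 rad/s and ζ = 70.78/(2·176) = 0.201.
t_s ≈ 3/(ζω_n) = 0.0848 s.

t_s ≈ 0.0848 s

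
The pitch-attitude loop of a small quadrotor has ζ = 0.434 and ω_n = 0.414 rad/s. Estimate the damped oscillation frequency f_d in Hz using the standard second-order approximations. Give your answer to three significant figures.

f_d ≈ 0.0594 Hz

ω_d = ω_n√(1−ζ²) = 0.414·√0.812 = 0.373 rad/s.
f_d = ω_d/(2π) = 0.0594 Hz.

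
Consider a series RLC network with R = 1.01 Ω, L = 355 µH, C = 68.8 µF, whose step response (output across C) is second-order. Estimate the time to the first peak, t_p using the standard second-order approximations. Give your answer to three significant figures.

t_p ≈ 0.000504 s

For a series RLC circuit (capacitor voltage as output), ω_n = 1/√(LC) = 1/√(355 µH · 68.8 µF) = 6400 rad/s.
ζ = (R/2)·√(C/L) = (1.01/2)·√(68.8 µF/355 µH) = 0.222.
ω_d = ω_n√(1−ζ²) = 6240 rad/s. t_p = π/ω_d = 0.000504 s.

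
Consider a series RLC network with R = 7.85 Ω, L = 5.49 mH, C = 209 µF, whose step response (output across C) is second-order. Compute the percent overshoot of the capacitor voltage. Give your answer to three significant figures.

For a series RLC circuit (capacitor voltage as output), ω_n = 1/√(LC) = 1/√(5.49 mH · 209 µF) = 934 rad/s.
ζ = (R/2)·√(C/L) = (7.85/2)·√(209 µF/5.49 mH) = 0.766.
%OS = 100·exp(−πζ/√(1−ζ²)) = 2.37%.

%OS ≈ 2.37%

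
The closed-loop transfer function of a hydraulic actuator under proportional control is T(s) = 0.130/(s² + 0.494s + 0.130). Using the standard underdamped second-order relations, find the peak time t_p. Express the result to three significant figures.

t_p ≈ 12.0 s

Comparing the denominator to s² + 2ζω_n s + ω_n²: ω_n = √0.130 = 0.361 rad/s, and 2ζω_n = 0.494 so ζ = 0.494/(2·0.361) = 0.685.
ω_d = ω_n√(1−ζ²) = 0.263 rad/s. Then t_p = π/ω_d = 12.0 s.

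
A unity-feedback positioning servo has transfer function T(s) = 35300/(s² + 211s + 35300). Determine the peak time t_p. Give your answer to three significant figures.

t_p ≈ 0.0202 s

Matching coefficients with s² + 2ζω_n s + ω_n² gives ω_n² = 35300 ⇒ ω_n = 188 rad/s, and ζ = 211/(2ω_n) = 0.562.
The damped frequency ω_d = ω_n√(1−ζ²) = 155 rad/s. Then t_p = π/ω_d = 0.0202 s.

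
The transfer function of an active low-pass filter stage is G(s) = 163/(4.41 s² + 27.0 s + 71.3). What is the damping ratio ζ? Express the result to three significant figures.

ζ ≈ 0.761

Dividing through by 4.41: denominator becomes s² + 6.122 s + 16.17.
So ω_n = √16.17 = 4.02 rad/s and ζ = 6.122/(2·4.02) = 0.761.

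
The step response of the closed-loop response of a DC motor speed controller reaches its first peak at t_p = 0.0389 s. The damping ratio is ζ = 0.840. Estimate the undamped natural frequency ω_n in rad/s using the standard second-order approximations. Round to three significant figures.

ω_n ≈ 149 rad/s

Peak time t_p = π/ω_d, so ω_d = π/t_p = π/0.0389 = 80.8 rad/s.
ω_n = ω_d/√(1−ζ²) = 80.8/√0.294 = 149 rad/s.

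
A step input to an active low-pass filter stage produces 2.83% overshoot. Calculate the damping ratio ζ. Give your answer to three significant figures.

ζ ≈ 0.750

Inverting the overshoot relation: ζ = |ln 0.0283|/√(π² + ln²0.0283) = 0.750.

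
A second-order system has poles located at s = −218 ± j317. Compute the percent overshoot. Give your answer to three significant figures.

%OS ≈ 11.5%

The poles are at −σ ± jω_d with σ = 218 and ω_d = 317, so ω_n = √(σ²+ω_d²) = 385 rad/s and ζ = σ/ω_n = 0.567.
Overshoot: exp(−π·0.567/√(1−0.567²)) = 0.115, i.e. 11.5%.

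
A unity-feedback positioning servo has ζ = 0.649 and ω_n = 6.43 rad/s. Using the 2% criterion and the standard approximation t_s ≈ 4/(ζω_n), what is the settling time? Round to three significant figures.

t_s ≈ 0.959 s

t_s ≈ 4/(ζω_n) = 4/(0.649 × 6.43) = 0.959 s.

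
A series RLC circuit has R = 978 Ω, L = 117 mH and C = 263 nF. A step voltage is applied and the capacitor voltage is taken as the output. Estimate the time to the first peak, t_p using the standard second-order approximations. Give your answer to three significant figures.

For a series RLC circuit (capacitor voltage as output), ω_n = 1/√(LC) = 1/√(117 mH · 263 nF) = 5700 rad/s.
ζ = (R/2)·√(C/L) = (978/2)·√(263 nF/117 mH) = 0.733.
The damped frequency ω_d = ω_n√(1−ζ²) = 3880 rad/s. t_p = π/ω_d = 0.000810 s.

t_p ≈ 0.000810 s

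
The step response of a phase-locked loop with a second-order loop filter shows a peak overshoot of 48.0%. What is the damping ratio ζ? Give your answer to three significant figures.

ζ ≈ 0.228

Inverting the overshoot relation: ζ = |ln 0.480|/√(π² + ln²0.480) = 0.228.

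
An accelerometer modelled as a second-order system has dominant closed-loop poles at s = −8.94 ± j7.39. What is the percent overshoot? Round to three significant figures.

%OS ≈ 2.24%

|pole| = ω_n = √(8.94² + 7.39²) = 11.6 rad/s; ζ = cos θ = σ/ω_n = 0.771.
%OS = 100·exp(−πζ/√(1−ζ²)) = 2.24%.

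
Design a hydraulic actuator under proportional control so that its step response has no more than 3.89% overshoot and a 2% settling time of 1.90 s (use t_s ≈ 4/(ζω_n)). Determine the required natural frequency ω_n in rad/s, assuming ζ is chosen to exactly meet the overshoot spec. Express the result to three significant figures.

Inverting the overshoot relation: ζ = |ln 0.0389|/√(π² + ln²0.0389) = 0.719.
Then ω_n = 4/(ζ t_s) = 4/(0.719 × 1.90) = 2.93 rad/s.

ω_n ≈ 2.93 rad/s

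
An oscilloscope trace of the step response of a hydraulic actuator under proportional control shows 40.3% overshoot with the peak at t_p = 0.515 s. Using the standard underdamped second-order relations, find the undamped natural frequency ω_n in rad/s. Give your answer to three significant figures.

ζ from %OS: ζ = |ln 0.403|/√(π²+ln²0.403) = 0.278.
From t_p = π/ω_d, ω_d = π/0.515 = 6.10 rad/s, so ω_n = ω_d/√(1−ζ²) = 6.35 rad/s.

ω_n ≈ 6.35 rad/s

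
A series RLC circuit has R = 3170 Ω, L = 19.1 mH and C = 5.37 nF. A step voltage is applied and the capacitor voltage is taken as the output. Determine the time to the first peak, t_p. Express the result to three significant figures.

t_p ≈ 0.0000587 s

For a series RLC circuit (capacitor voltage as output), ω_n = 1/√(LC) = 1/√(19.1 mH · 5.37 nF) = 98700 rad/s.
ζ = (R/2)·√(C/L) = (3170/2)·√(5.37 nF/19.1 mH) = 0.840.
ω_d = 98700·√(1 − 0.840²) = 53500 rad/s. t_p = π/ω_d = 0.0000587 s.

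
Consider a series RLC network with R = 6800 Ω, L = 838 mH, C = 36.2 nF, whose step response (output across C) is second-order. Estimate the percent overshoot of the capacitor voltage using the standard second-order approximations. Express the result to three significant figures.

%OS ≈ 4.34%

For a series RLC circuit (capacitor voltage as output), ω_n = 1/√(LC) = 1/√(838 mH · 36.2 nF) = 5740 rad/s.
ζ = (R/2)·√(C/L) = (6800/2)·√(36.2 nF/838 mH) = 0.707.
%OS = 100 e^{−πζ/√(1−ζ²)} with ζ = 0.707 gives 4.34%.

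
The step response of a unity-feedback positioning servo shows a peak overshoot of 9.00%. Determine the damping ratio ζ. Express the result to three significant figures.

ζ = −ln(OS)/√(π² + (ln OS)²). With OS = 0.0900, ln OS = −2.408 and ζ = 2.408/3.958 = 0.608.

ζ ≈ 0.608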